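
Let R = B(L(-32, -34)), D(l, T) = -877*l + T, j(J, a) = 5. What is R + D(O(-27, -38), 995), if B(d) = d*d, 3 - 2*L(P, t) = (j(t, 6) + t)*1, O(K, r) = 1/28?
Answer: 34151/28 ≈ 1219.7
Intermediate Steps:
O(K, r) = 1/28
D(l, T) = T - 877*l
L(P, t) = -1 - t/2 (L(P, t) = 3/2 - (5 + t)/2 = 3/2 + (-5/2 - t/2) = -1 - t/2)
B(d) = d²
R = 256 (R = (-1 - ½*(-34))² = (-1 + 17)² = 16² = 256)
R + D(O(-27, -38), 995) = 256 + (995 - 877*1/28) = 256 + (995 - 877/28) = 256 + 26983/28 = 34151/28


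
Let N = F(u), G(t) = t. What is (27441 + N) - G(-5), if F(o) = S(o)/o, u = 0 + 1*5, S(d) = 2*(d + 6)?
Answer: 137252/5 ≈ 27450.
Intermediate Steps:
S(d) = 12 + 2*d (S(d) = 2*(6 + d) = 12 + 2*d)
u = 5 (u = 0 + 5 = 5)
F(o) = (12 + 2*o)/o
N = 22/5 (N = 2 + 12/5 = 22/5 ≈ 4.4000)
(27441 + N) - G(-5) = (27441 + 22/5) - 1*(-5) = 137227/5 + 5 = 137252/5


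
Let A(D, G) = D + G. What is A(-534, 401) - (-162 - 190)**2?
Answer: -124037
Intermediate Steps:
A(-534, 401) - (-162 - 190)**2 = (-534 + 401) - (-162 - 190)**2 = -133 - 1*(-352)**2 = -133 - 1*123904 = -133 - 123904 = -124037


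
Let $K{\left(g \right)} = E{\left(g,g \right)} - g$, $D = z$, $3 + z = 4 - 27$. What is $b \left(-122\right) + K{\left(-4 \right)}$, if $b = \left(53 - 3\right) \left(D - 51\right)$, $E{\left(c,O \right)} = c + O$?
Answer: $469696$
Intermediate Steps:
$E{\left(c,O \right)} = O + c$
$z = -26$ ($z = -3 + \left(4 - 27\right) = -3 - 23 = -26$)
$D = -26$
$K{\left(g \right)} = g$ ($K{\left(g \right)} = \left(g + g\right) - g = 2 g - g = g$)
$b = -3850$ ($b = \left(53 - 3\right) \left(-26 - 51\right) = 50 \left(-77\right) = -3850$)
$b \left(-122\right) + K{\left(-4 \right)} = \left(-3850\right) \left(-122\right) - 4 = 469700 - 4 = 469696$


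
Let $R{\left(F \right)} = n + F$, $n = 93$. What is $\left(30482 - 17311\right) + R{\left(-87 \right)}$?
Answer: $13177$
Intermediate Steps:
$R{\left(F \right)} = 93 + F$
$\left(30482 - 17311\right) + R{\left(-87 \right)} = \left(30482 - 17311\right) + \left(93 - 87\right) = 13171 + 6 = 13177$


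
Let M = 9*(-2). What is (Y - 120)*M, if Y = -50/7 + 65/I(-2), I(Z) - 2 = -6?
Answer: 36135/14 ≈ 2581.1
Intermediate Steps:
M = -18
I(Z) = -4 (I(Z) = 2 - 6 = -4)
Y = -655/28 (Y = -50/7 + 65/(-4) = -50*⅐ + 65*(-¼) = -50/7 - 65/4 = -655/28 ≈ -23.393)
(Y - 120)*M = (-655/28 - 120)*(-18) = -4015/28*(-18) = 36135/14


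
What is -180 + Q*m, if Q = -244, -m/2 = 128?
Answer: 62284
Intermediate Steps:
m = -256 (m = -2*128 = -256)
-180 + Q*m = -180 - 244*(-256) = -180 + 62464 = 62284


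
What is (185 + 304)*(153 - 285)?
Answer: -64548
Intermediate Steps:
(185 + 304)*(153 - 285) = 489*(-132) = -64548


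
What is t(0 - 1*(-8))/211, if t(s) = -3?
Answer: -3/211 ≈ -0.014218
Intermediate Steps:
t(0 - 1*(-8))/211 = -3/211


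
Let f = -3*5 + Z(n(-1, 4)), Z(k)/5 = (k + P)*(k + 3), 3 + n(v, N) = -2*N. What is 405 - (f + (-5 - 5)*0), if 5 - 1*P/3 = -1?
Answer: 700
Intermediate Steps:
n(v, N) = -3 - 2*N
P = 18 (P = 15 - 3*(-1) = 15 + 3 = 18)
Z(k) = 5*(3 + k)*(18 + k) (Z(k) = 5*((k + 18)*(k + 3)) = 5*((18 + k)*(3 + k)) = 5*((3 + k)*(18 + k)) = 5*(3 + k)*(18 + k))
f = -295 (f = -3*5 + (270 + 5*(-3 - 2*4)² + 105*(-3 - 2*4)) = -15 + (270 + 5*(-3 - 8)² + 105*(-3 - 8)) = -15 + (270 + 5*(-11)² + 105*(-11)) = -15 + (270 + 5*121 - 1155) = -15 + (270 + 605 - 1155) = -15 - 280 = -295)
405 - (f + (-5 - 5)*0) = 405 - (-295 + (-5 - 5)*0) = 405 - (-295 - 10*0) = 405 - (-295 + 0) = 405 - 1*(-295) = 405 + 295 = 700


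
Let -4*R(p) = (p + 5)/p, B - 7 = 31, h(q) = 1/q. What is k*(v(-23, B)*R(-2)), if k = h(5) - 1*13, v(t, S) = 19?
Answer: -456/5 ≈ -91.200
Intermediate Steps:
B = 38 (B = 7 + 31 = 38)
R(p) = -(5 + p)/(4*p) (R(p) = -(p + 5)/(4*p) = -(5 + p)/(4*p))
k = -64/5 (k = 1/5 - 1*13 = ⅕ - 13 = -64/5 ≈ -12.800)
k*(v(-23, B)*R(-2)) = -1216*(¼)*(-5 - 1*(-2))/(-2)/5 = -1216*(¼)*(-½)*(-5 + 2)/5 = -1216*(¼)*(-½)*(-3)/5 = -1216*3/(5*8) = -64/5*57/8 = -456/5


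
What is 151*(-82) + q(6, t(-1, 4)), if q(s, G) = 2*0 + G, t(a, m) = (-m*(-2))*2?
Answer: -12366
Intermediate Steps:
t(a, m) = 4*m (t(a, m) = (2*m)*2 = 4*m)
q(s, G) = G (q(s, G) = 0 + G = G)
151*(-82) + q(6, t(-1, 4)) = 151*(-82) + 4*4 = -12382 + 16 = -12366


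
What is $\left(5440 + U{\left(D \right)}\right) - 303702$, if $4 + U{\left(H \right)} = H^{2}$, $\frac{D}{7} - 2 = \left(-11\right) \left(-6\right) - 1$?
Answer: $-78305$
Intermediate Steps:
$D = 469$ ($D = 14 + 7 \left(\left(-11\right) \left(-6\right) - 1\right) = 14 + 7 \left(66 - 1\right) = 14 + 7 \cdot 65 = 14 + 455 = 469$)
$U{\left(H \right)} = -4 + H^{2}$
$\left(5440 + U{\left(D \right)}\right) - 303702 = \left(5440 - \left(4 - 469^{2}\right)\right) - 303702 = \left(5440 + \left(-4 + 219961\right)\right) - 303702 = \left(5440 + 219957\right) - 303702 = 225397 - 303702 = -78305$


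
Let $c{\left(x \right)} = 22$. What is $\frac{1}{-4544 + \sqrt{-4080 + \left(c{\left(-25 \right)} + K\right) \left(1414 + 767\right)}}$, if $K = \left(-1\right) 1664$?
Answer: $- \frac{2272}{12116609} - \frac{i \sqrt{3585282}}{24233218} \approx -0.00018751 - 7.8136 \cdot 10^{-5} i$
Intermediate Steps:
$K = -1664$
$\frac{1}{-4544 + \sqrt{-4080 + \left(c{\left(-25 \right)} + K\right) \left(1414 + 767\right)}} = \frac{1}{-4544 + \sqrt{-4080 + \left(22 - 1664\right) \left(1414 + 767\right)}} = \frac{1}{-4544 + \sqrt{-4080 - 3581202}} = \frac{1}{-4544 + \sqrt{-3585282}} = \frac{1}{-4544 + i \sqrt{3585282}}$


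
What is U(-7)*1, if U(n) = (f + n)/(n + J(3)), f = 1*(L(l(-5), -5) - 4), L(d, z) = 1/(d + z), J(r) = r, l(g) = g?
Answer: 111/40 ≈ 2.7750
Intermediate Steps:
f = -41/10 (f = 1*(1/(-5 - 5) - 4) = 1*(1/(-10) - 4) = 1*(-⅒ - 4) = 1*(-41/10) = -41/10 ≈ -4.1000)
U(n) = (-41/10 + n)/(3 + n) (U(n) = (-41/10 + n)/(n + 3) = (-41/10 + n)/(3 + n))
U(-7)*1 = ((-41/10 - 7)/(3 - 7))*1 = (-111/10/(-4))*1 = -¼*(-111/10)*1 = (111/40)*1 = 111/40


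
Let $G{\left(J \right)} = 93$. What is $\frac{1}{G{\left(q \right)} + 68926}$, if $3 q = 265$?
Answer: $\frac{1}{69019} \approx 1.4489 \cdot 10^{-5}$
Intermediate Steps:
$q = \frac{265}{3}$ ($q = \frac{1}{3} \cdot 265 = \frac{265}{3} \approx 88.333$)
$\frac{1}{G{\left(q \right)} + 68926} = \frac{1}{93 + 68926} = \frac{1}{69019}$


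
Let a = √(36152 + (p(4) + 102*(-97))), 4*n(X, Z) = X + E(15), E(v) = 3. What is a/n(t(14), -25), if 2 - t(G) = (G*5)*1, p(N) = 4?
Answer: -12*√2918/65 ≈ -9.9727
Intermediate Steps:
t(G) = 2 - 5*G (t(G) = 2 - G*5 = 2 - 5*G)
n(X, Z) = ¾ + X/4 (n(X, Z) = (X + 3)/4 = (3 + X)/4 = ¾ + X/4)
a = 3*√2918 (a = √(36152 + (4 + 102*(-97))) = √(36152 + (4 - 9894)) = √(36152 - 9890) = √26262 = 3*√2918 ≈ 162.06)
a/n(t(14), -25) = (3*√2918)/(¾ + (2 - 5*14)/4) = (3*√2918)/(¾ + (2 - 70)/4) = (3*√2918)/(¾ + (¼)*(-68)) = (3*√2918)/(¾ - 17) = (3*√2918)/(-65/4) = (3*√2918)*(-4/65) = -12*√2918/65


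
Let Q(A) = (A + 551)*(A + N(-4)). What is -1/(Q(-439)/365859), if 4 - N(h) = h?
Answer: 365859/48272 ≈ 7.5791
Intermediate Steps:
N(h) = 4 - h
Q(A) = (8 + A)*(551 + A) (Q(A) = (A + 551)*(A + (4 - 1*(-4))) = (551 + A)*(A + (4 + 4)) = (551 + A)*(A + 8) = (551 + A)*(8 + A) = (8 + A)*(551 + A))
-1/(Q(-439)/365859) = -1/((4408 + (-439)² + 559*(-439))/365859) = -1/((4408 + 192721 - 245401)*(1/365859)) = -1/((-48272*1/365859)) = -1/(-48272/365859) = -1*(-365859/48272) = 365859/48272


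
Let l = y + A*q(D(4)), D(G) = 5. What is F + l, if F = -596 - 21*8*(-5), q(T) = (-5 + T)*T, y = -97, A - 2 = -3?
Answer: 147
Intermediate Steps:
A = -1 (A = 2 - 3 = -1)
q(T) = T*(-5 + T)
l = -97 (l = -97 - 5*(-5 + 5) = -97 - 5*0 = -97 - 1*0 = -97 + 0 = -97)
F = 244 (F = -596 - 168*(-5) = -596 + 840 = 244)
F + l = 244 - 97 = 147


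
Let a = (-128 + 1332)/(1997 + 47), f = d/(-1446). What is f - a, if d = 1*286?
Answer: -41528/52779 ≈ -0.78683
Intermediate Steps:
d = 286
f = -143/723 (f = 286/(-1446) = 286*(-1/1446) = -143/723 ≈ -0.19779)
a = 43/73 (a = 1204/2044 = 1204*(1/2044) = 43/73 ≈ 0.58904)
f - a = -143/723 - 1*43/73 = -143/723 - 43/73 = -41528/52779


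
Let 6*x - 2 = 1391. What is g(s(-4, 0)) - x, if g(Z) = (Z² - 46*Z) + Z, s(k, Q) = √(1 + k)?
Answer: -1411/6 - 45*I*√3 ≈ -235.17 - 77.942*I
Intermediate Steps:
x = 1393/6 (x = ⅓ + (⅙)*1391 = ⅓ + 1391/6 = 1393/6 ≈ 232.17)
g(Z) = Z² - 45*Z
g(s(-4, 0)) - x = √(1 - 4)*(-45 + √(1 - 4)) - 1*1393/6 = √(-3)*(-45 + √(-3)) - 1393/6 = (I*√3)*(-45 + I*√3) - 1393/6 = I*√3*(-45 + I*√3) - 1393/6 = -1393/6 + I*√3*(-45 + I*√3)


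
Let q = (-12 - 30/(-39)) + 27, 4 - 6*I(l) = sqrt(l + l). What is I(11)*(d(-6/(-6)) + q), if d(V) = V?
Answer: 436/39 - 109*sqrt(22)/39 ≈ -1.9296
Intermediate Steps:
I(l) = 2/3 - sqrt(2)*sqrt(l)/6 (I(l) = 2/3 - sqrt(l + l)/6 = 2/3 - sqrt(2)*sqrt(l)/6)
q = 205/13 (q = (-12 - 30*(-1/39)) + 27 = (-12 + 10/13) + 27 = -146/13 + 27 = 205/13 ≈ 15.769)
I(11)*(d(-6/(-6)) + q) = (2/3 - sqrt(2)*sqrt(11)/6)*(-6/(-6) + 205/13) = (2/3 - sqrt(22)/6)*(-6*(-1/6) + 205/13) = (2/3 - sqrt(22)/6)*(1 + 205/13) = (2/3 - sqrt(22)/6)*(218/13) = 436/39 - 109*sqrt(22)/39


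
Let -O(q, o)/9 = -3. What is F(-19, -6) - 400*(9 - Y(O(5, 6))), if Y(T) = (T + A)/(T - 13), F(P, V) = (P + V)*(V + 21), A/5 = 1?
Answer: -21425/7 ≈ -3060.7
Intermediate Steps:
A = 5 (A = 5*1 = 5)
O(q, o) = 27 (O(q, o) = -9*(-3) = 27)
F(P, V) = (21 + V)*(P + V) (F(P, V) = (P + V)*(21 + V) = (21 + V)*(P + V))
Y(T) = (5 + T)/(-13 + T) (Y(T) = (T + 5)/(T - 13) = (5 + T)/(-13 + T))
F(-19, -6) - 400*(9 - Y(O(5, 6))) = ((-6)**2 + 21*(-19) + 21*(-6) - 19*(-6)) - 400*(9 - (5 + 27)/(-13 + 27)) = (36 - 399 - 126 + 114) - 400*(9 - 32/14) = -375 - 400*(9 - 32/14) = -375 - 400*(9 - 1*16/7) = -375 - 400*(9 - 16/7) = -375 - 400*47/7 = -375 - 18800/7 = -21425/7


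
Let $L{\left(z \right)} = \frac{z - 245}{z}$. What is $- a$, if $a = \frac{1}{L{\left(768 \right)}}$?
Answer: $- \frac{768}{523} \approx -1.4685$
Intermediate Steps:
$L{\left(z \right)} = \frac{-245 + z}{z}$ ($L{\left(z \right)} = \frac{z - 245}{z} = \frac{-245 + z}{z}$)
$a = \frac{768}{523}$ ($a = \frac{1}{\frac{1}{768} \left(-245 + 768\right)} = \frac{1}{\frac{1}{768} \cdot 523} = \frac{1}{\frac{523}{768}} = \frac{768}{523} \approx 1.4685$)
$- a = \left(-1\right) \frac{768}{523} = - \frac{768}{523}$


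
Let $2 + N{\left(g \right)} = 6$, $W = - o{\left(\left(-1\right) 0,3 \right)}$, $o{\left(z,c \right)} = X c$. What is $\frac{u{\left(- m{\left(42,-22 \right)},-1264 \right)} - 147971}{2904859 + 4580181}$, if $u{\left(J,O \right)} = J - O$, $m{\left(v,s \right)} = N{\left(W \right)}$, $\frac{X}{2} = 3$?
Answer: $- \frac{146711}{7485040} \approx -0.019601$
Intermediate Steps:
$X = 6$ ($X = 2 \cdot 3 = 6$)
$o{\left(z,c \right)} = 6 c$
$W = -18$ ($W = - 6 \cdot 3 = \left(-1\right) 18 = -18$)
$N{\left(g \right)} = 4$ ($N{\left(g \right)} = -2 + 6 = 4$)
$m{\left(v,s \right)} = 4$
$\frac{u{\left(- m{\left(42,-22 \right)},-1264 \right)} - 147971}{2904859 + 4580181} = \frac{\left(\left(-1\right) 4 - -1264\right) - 147971}{2904859 + 4580181} = \frac{\left(-4 + 1264\right) - 147971}{7485040} = \left(1260 - 147971\right) \frac{1}{7485040} = \left(-146711\right) \frac{1}{7485040} = - \frac{146711}{7485040}$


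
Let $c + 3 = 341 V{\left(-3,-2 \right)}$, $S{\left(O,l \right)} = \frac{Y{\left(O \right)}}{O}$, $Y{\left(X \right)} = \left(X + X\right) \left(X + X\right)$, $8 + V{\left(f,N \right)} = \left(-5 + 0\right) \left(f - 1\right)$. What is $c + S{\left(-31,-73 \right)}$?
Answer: $3965$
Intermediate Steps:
$V{\left(f,N \right)} = -3 - 5 f$ ($V{\left(f,N \right)} = -8 + \left(-5 + 0\right) \left(f - 1\right) = -8 - 5 \left(-1 + f\right) = -8 - \left(-5 + 5 f\right) = -3 - 5 f$)
$Y{\left(X \right)} = 4 X^{2}$ ($Y{\left(X \right)} = 2 X 2 X = 4 X^{2}$)
$S{\left(O,l \right)} = 4 O$ ($S{\left(O,l \right)} = \frac{4 O^{2}}{O} = 4 O$)
$c = 4089$ ($c = -3 + 341 \left(-3 - -15\right) = -3 + 341 \left(-3 + 15\right) = -3 + 341 \cdot 12 = -3 + 4092 = 4089$)
$c + S{\left(-31,-73 \right)} = 4089 + 4 \left(-31\right) = 4089 - 124 = 3965$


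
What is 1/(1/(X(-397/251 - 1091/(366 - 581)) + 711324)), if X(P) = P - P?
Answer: 711324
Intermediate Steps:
X(P) = 0
1/(1/(X(-397/251 - 1091/(366 - 581)) + 711324)) = 1/(1/(0 + 711324)) = 1/(1/711324) = 711324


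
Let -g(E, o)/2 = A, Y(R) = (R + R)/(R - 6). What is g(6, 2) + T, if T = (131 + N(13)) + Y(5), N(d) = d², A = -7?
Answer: 304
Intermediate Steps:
Y(R) = 2*R/(-6 + R) (Y(R) = (2*R)/(-6 + R) = 2*R/(-6 + R))
g(E, o) = 14 (g(E, o) = -2*(-7) = 14)
T = 290 (T = (131 + 13²) + 2*5/(-6 + 5) = (131 + 169) + 2*5/(-1) = 300 + 2*5*(-1) = 300 - 10 = 290)
g(6, 2) + T = 14 + 290 = 304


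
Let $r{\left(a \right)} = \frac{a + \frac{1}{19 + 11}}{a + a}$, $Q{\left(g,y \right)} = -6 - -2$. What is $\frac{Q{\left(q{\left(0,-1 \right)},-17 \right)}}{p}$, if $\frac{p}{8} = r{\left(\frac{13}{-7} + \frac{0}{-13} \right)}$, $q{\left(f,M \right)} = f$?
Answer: $- \frac{390}{383} \approx -1.0183$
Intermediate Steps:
$Q{\left(g,y \right)} = -4$ ($Q{\left(g,y \right)} = -6 + 2 = -4$)
$r{\left(a \right)} = \frac{\frac{1}{30} + a}{2 a}$ ($r{\left(a \right)} = \frac{a + \frac{1}{30}}{2 a} = \left(a + \frac{1}{30}\right) \frac{1}{2 a} = \left(\frac{1}{30} + a\right) \frac{1}{2 a} = \frac{\frac{1}{30} + a}{2 a}$)
$p = \frac{766}{195}$ ($p = 8 \frac{1 + 30 \left(\frac{13}{-7} + \frac{0}{-13}\right)}{60 \left(\frac{13}{-7} + \frac{0}{-13}\right)} = 8 \frac{1 + 30 \left(13 \left(- \frac{1}{7}\right) + 0 \left(- \frac{1}{13}\right)\right)}{60 \left(13 \left(- \frac{1}{7}\right) + 0 \left(- \frac{1}{13}\right)\right)} = 8 \frac{1 + 30 \left(- \frac{13}{7} + 0\right)}{60 \left(- \frac{13}{7} + 0\right)} = 8 \frac{1 + 30 \left(- \frac{13}{7}\right)}{60 \left(- \frac{13}{7}\right)} = 8 \cdot \frac{1}{60} \left(- \frac{7}{13}\right) \left(1 - \frac{390}{7}\right) = 8 \cdot \frac{1}{60} \left(- \frac{7}{13}\right) \left(- \frac{383}{7}\right) = 8 \cdot \frac{383}{780} = \frac{766}{195} \approx 3.9282$)
$\frac{Q{\left(q{\left(0,-1 \right)},-17 \right)}}{p} = - \frac{4}{\frac{766}{195}} = \left(-4\right) \frac{195}{766} = - \frac{390}{383}$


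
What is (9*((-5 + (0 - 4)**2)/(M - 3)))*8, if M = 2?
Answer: -792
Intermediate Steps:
(9*((-5 + (0 - 4)**2)/(M - 3)))*8 = (9*((-5 + (0 - 4)**2)/(2 - 3)))*8 = (9*((-5 + (-4)**2)/(-1)))*8 = (9*((-5 + 16)*(-1)))*8 = (9*(11*(-1)))*8 = (9*(-11))*8 = -99*8 = -792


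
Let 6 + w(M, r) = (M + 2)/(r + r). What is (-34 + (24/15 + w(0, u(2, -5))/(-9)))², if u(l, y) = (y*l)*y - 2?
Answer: 4698965401/4665600 ≈ 1007.2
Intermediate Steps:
u(l, y) = -2 + l*y² (u(l, y) = (l*y)*y - 2 = l*y² - 2 = -2 + l*y²)
w(M, r) = -6 + (2 + M)/(2*r) (w(M, r) = -6 + (M + 2)/(r + r) = -6 + (2 + M)/((2*r)) = -6 + (2 + M)*(1/(2*r)) = -6 + (2 + M)/(2*r))
(-34 + (24/15 + w(0, u(2, -5))/(-9)))² = (-34 + (24/15 + ((2 + 0 - 12*(-2 + 2*(-5)²))/(2*(-2 + 2*(-5)²)))/(-9)))² = (-34 + (24*(1/15) + ((2 + 0 - 12*(-2 + 2*25))/(2*(-2 + 2*25)))*(-⅑)))² = (-34 + (8/5 + ((2 + 0 - 12*(-2 + 50))/(2*(-2 + 50)))*(-⅑)))² = (-34 + (8/5 + ((½)*(2 + 0 - 12*48)/48)*(-⅑)))² = (-34 + (8/5 + ((½)*(1/48)*(2 + 0 - 576))*(-⅑)))² = (-34 + (8/5 + ((½)*(1/48)*(-574))*(-⅑)))² = (-34 + (8/5 - 287/48*(-⅑)))² = (-34 + (8/5 + 287/432))² = (-34 + 4891/2160)² = (-68549/2160)² = 4698965401/4665600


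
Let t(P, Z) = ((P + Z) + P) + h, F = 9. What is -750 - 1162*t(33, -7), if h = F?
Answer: -79766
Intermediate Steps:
h = 9
t(P, Z) = 9 + Z + 2*P (t(P, Z) = ((P + Z) + P) + 9 = (Z + 2*P) + 9 = 9 + Z + 2*P)
-750 - 1162*t(33, -7) = -750 - 1162*(9 - 7 + 2*33) = -750 - 1162*(9 - 7 + 66) = -750 - 1162*68 = -750 - 79016 = -79766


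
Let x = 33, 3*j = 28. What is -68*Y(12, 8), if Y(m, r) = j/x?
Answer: -1904/99 ≈ -19.232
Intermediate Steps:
j = 28/3 (j = (⅓)*28 = 28/3 ≈ 9.3333)
Y(m, r) = 28/99 (Y(m, r) = (28/3)/33 = (28/3)*(1/33) = 28/99)
-68*Y(12, 8) = -68*28/99 = -1904/99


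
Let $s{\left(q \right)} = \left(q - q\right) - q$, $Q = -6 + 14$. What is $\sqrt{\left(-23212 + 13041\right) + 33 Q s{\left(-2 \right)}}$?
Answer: $i \sqrt{9643} \approx 98.199 i$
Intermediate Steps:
$Q = 8$
$s{\left(q \right)} = - q$ ($s{\left(q \right)} = 0 - q = - q$)
$\sqrt{\left(-23212 + 13041\right) + 33 Q s{\left(-2 \right)}} = \sqrt{\left(-23212 + 13041\right) + 33 \cdot 8 \left(\left(-1\right) \left(-2\right)\right)} = \sqrt{-10171 + 264 \cdot 2} = \sqrt{-10171 + 528} = \sqrt{-9643} = i \sqrt{9643}$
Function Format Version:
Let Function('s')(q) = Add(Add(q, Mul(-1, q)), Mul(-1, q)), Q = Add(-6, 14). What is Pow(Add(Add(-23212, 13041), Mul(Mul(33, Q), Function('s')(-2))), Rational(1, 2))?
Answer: Mul(I, Pow(9643, Rational(1, 2))) ≈ Mul(98.199, I)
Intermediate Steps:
Q = 8
Function('s')(q) = Mul(-1, q) (Function('s')(q) = Add(0, Mul(-1, q)) = Mul(-1, q))
Pow(Add(Add(-23212, 13041), Mul(Mul(33, Q), Function('s')(-2))), Rational(1, 2)) = Pow(Add(Add(-23212, 13041), Mul(Mul(33, 8), Mul(-1, -2))), Rational(1, 2)) = Pow(Add(-10171, Mul(264, 2)), Rational(1, 2)) = Pow(Add(-10171, 528), Rational(1, 2)) = Pow(-9643, Rational(1, 2)) = Mul(I, Pow(9643, Rational(1, 2)))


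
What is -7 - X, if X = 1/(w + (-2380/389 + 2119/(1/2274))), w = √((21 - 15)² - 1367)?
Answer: (-29953*√11 + 13121047867*I)/(11*(-170403214*I + 389*√11)) ≈ -7.0 + 1.5774e-12*I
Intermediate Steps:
w = 11*I*√11 (w = √(6² - 1367) = √(36 - 1367) = √(-1331) = 11*I*√11 ≈ 36.483*I)
X = 1/(1874435354/389 + 11*I*√11) (X = 1/(11*I*√11 + (-2380/389 + 2119/(1/2274))) = 1/(11*I*√11 + (-2380*1/389 + 2119/(1/2274))) = 1/(11*I*√11 + (-2380/389 + 2119*2274)) = 1/(11*I*√11 + (-2380/389 + 4818606)) = 1/(11*I*√11 + 1874435354/389) = 1/(1874435354/389 + 11*I*√11) ≈ 2.0753e-7 - 2.0e-12*I)
-7 - X = -7 - (66286850246/319409808775137597 - 151321*I*√11/319409808775137597) = -7 + (-66286850246/319409808775137597 + 151321*I*√11/319409808775137597) = -2235868727712813425/319409808775137597 + 151321*I*√11/319409808775137597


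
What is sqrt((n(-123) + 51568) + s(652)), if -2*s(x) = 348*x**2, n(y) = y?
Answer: I*sqrt(73916651) ≈ 8597.5*I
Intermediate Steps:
s(x) = -174*x**2
sqrt((n(-123) + 51568) + s(652)) = sqrt((-123 + 51568) - 174*652**2) = sqrt(51445 - 174*425104) = sqrt(51445 - 73968096) = sqrt(-73916651) = I*sqrt(73916651)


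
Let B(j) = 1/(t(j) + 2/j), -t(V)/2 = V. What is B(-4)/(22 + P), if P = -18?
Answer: 1/30 ≈ 0.033333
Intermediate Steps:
t(V) = -2*V
B(j) = 1/(-2*j + 2/j)
B(-4)/(22 + P) = ((1/2)*(-4)/(1 - 1*(-4)**2))/(22 - 18) = ((1/2)*(-4)/(1 - 1*16))/4 = ((1/2)*(-4)/(1 - 16))*(1/4) = ((1/2)*(-4)/(-15))*(1/4) = ((1/2)*(-4)*(-1/15))*(1/4) = (2/15)*(1/4) = 1/30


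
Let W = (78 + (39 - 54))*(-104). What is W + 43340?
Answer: 36788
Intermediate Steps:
W = -6552 (W = (78 - 15)*(-104) = 63*(-104) = -6552)
W + 43340 = -6552 + 43340 = 36788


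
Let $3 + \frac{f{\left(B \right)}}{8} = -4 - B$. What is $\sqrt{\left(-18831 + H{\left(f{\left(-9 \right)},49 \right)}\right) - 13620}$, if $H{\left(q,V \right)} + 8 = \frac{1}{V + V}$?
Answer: $\frac{i \sqrt{6361962}}{14} \approx 180.16 i$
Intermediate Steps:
$f{\left(B \right)} = -56 - 8 B$ ($f{\left(B \right)} = -24 + 8 \left(-4 - B\right) = -24 - \left(32 + 8 B\right) = -56 - 8 B$)
$H{\left(q,V \right)} = -8 + \frac{1}{2 V}$ ($H{\left(q,V \right)} = -8 + \frac{1}{V + V} = -8 + \frac{1}{2 V}$)
$\sqrt{\left(-18831 + H{\left(f{\left(-9 \right)},49 \right)}\right) - 13620} = \sqrt{\left(-18831 - \left(8 - \frac{1}{2 \cdot 49}\right)\right) - 13620} = \sqrt{\left(-18831 + \left(-8 + \frac{1}{2} \cdot \frac{1}{49}\right)\right) - 13620} = \sqrt{\left(-18831 + \left(-8 + \frac{1}{98}\right)\right) - 13620} = \sqrt{\left(-18831 - \frac{783}{98}\right) - 13620} = \sqrt{- \frac{1846221}{98} - 13620} = \sqrt{- \frac{3180981}{98}} = \frac{i \sqrt{6361962}}{14}$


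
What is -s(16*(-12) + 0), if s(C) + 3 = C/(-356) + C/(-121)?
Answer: 9411/10769 ≈ 0.87390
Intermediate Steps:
s(C) = -3 - 477*C/43076 (s(C) = -3 + (C/(-356) + C/(-121)) = -3 + (C*(-1/356) + C*(-1/121)) = -3 + (-C/356 - C/121) = -3 - 477*C/43076)
-s(16*(-12) + 0) = -(-3 - 477*(16*(-12) + 0)/43076) = -(-3 - 477*(-192 + 0)/43076) = -(-3 - 477/43076*(-192)) = -(-3 + 22896/10769) = -1*(-9411/10769) = 9411/10769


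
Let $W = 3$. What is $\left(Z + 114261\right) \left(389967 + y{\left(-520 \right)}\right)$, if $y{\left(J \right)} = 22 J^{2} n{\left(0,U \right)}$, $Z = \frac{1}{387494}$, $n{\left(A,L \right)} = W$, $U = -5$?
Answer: $\frac{807423390577520145}{387494} \approx 2.0837 \cdot 10^{12}$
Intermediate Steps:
$n{\left(A,L \right)} = 3$
$Z = \frac{1}{387494} \approx 2.5807 \cdot 10^{-6}$
$y{\left(J \right)} = 66 J^{2}$ ($y{\left(J \right)} = 22 J^{2} \cdot 3 = 66 J^{2}$)
$\left(Z + 114261\right) \left(389967 + y{\left(-520 \right)}\right) = \left(\frac{1}{387494} + 114261\right) \left(389967 + 66 \left(-520\right)^{2}\right) = \frac{44275451935 \left(389967 + 66 \cdot 270400\right)}{387494} = \frac{44275451935 \left(389967 + 17846400\right)}{387494} = \frac{44275451935}{387494} \cdot 18236367 = \frac{807423390577520145}{387494}$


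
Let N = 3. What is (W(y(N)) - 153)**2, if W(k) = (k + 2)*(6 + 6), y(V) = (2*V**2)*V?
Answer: 269361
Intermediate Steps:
y(V) = 2*V**3
W(k) = 24 + 12*k (W(k) = (2 + k)*12 = 24 + 12*k)
(W(y(N)) - 153)**2 = ((24 + 12*(2*3**3)) - 153)**2 = ((24 + 12*(2*27)) - 153)**2 = ((24 + 12*54) - 153)**2 = ((24 + 648) - 153)**2 = (672 - 153)**2 = 519**2 = 269361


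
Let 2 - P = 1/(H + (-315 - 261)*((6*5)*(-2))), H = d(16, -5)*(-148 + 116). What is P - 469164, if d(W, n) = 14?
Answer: -16004054145/34112 ≈ -4.6916e+5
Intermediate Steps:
H = -448 (H = 14*(-148 + 116) = 14*(-32) = -448)
P = 68223/34112 (P = 2 - 1/(-448 + (-315 - 261)*((6*5)*(-2))) = 2 - 1/(-448 - 17280*(-2)) = 2 - 1/(-448 - 576*(-60)) = 2 - 1/(-448 + 34560) = 2 - 1/34112 = 68223/34112 ≈ 2.0000)
P - 469164 = 68223/34112 - 469164 = -16004054145/34112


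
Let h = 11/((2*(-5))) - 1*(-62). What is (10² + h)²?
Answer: 2588881/100 ≈ 25889.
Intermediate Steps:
h = 609/10 (h = 11/(-10) + 62 = 11*(-⅒) + 62 = -11/10 + 62 = 609/10 ≈ 60.900)
(10² + h)² = (10² + 609/10)² = (100 + 609/10)² = (1609/10)² = 2588881/100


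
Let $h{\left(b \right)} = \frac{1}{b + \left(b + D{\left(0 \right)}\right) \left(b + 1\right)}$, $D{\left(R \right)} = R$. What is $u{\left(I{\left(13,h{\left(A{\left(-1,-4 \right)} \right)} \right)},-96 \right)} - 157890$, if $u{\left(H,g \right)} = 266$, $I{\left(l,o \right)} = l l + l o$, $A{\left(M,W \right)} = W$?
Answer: $-157624$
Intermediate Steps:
$h{\left(b \right)} = \frac{1}{b + b \left(1 + b\right)}$ ($h{\left(b \right)} = \frac{1}{b + \left(b + 0\right) \left(b + 1\right)} = \frac{1}{b + b \left(1 + b\right)}$)
$I{\left(l,o \right)} = l^{2} + l o$
$u{\left(I{\left(13,h{\left(A{\left(-1,-4 \right)} \right)} \right)},-96 \right)} - 157890 = 266 - 157890 = -157624$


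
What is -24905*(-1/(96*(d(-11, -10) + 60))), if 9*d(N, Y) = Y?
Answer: 14943/3392 ≈ 4.4054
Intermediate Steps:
d(N, Y) = Y/9
-24905*(-1/(96*(d(-11, -10) + 60))) = -24905*(-1/(96*((⅑)*(-10) + 60))) = -24905*(-1/(96*(-10/9 + 60))) = -24905/((-96*530/9)) = -24905/(-16960/3) = -24905*(-3/16960) = 14943/3392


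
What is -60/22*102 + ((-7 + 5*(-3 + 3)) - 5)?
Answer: -3192/11 ≈ -290.18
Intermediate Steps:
-60/22*102 + ((-7 + 5*(-3 + 3)) - 5) = -60*1/22*102 + ((-7 + 5*0) - 5) = -30/11*102 + ((-7 + 0) - 5) = -3060/11 + (-7 - 5) = -3060/11 - 12 = -3192/11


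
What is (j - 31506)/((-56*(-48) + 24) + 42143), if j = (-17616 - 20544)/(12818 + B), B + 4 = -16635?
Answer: -120346266/171390955 ≈ -0.70217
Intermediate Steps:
B = -16639 (B = -4 - 16635 = -16639)
j = 38160/3821 (j = (-17616 - 20544)/(12818 - 16639) = -38160/(-3821) = -38160*(-1/3821) = 38160/3821 ≈ 9.9869)
(j - 31506)/((-56*(-48) + 24) + 42143) = (38160/3821 - 31506)/((-56*(-48) + 24) + 42143) = -120346266/(3821*((2688 + 24) + 42143)) = -120346266/(3821*(2712 + 42143)) = -120346266/3821/44855 = -120346266/3821*1/44855 = -120346266/171390955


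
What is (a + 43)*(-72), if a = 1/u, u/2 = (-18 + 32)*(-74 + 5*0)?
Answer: -801855/259 ≈ -3096.0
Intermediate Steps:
u = -2072 (u = 2*((-18 + 32)*(-74 + 5*0)) = 2*(14*(-74 + 0)) = 2*(14*(-74)) = 2*(-1036) = -2072)
a = -1/2072 (a = 1/(-2072) = 1*(-1/2072) = -1/2072 ≈ -0.00048263)
(a + 43)*(-72) = (-1/2072 + 43)*(-72) = (89095/2072)*(-72) = -801855/259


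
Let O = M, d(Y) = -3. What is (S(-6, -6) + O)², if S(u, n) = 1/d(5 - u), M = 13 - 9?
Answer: 121/9 ≈ 13.444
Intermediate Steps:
M = 4
S(u, n) = -⅓ (S(u, n) = 1/(-3) = -⅓)
O = 4
(S(-6, -6) + O)² = (-⅓ + 4)² = (11/3)² = 121/9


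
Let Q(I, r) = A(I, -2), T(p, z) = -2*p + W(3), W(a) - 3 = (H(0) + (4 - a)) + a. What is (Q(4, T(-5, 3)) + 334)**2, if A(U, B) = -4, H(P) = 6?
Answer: 108900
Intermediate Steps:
W(a) = 13 (W(a) = 3 + ((6 + (4 - a)) + a) = 3 + ((10 - a) + a) = 3 + 10 = 13)
T(p, z) = 13 - 2*p (T(p, z) = -2*p + 13 = 13 - 2*p)
Q(I, r) = -4
(Q(4, T(-5, 3)) + 334)**2 = (-4 + 334)**2 = 330**2 = 108900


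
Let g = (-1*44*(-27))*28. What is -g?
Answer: -33264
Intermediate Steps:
g = 33264 (g = -44*(-27)*28 = 1188*28 = 33264)
-g = -1*33264 = -33264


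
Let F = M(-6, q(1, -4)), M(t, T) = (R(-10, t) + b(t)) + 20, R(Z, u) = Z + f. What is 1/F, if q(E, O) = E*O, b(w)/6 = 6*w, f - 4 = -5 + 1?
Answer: -1/206 ≈ -0.0048544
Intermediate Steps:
f = 0 (f = 4 + (-5 + 1) = 4 - 4 = 0)
b(w) = 36*w (b(w) = 6*(6*w) = 36*w)
R(Z, u) = Z (R(Z, u) = Z + 0 = Z)
M(t, T) = 10 + 36*t (M(t, T) = (-10 + 36*t) + 20 = 10 + 36*t)
F = -206 (F = 10 + 36*(-6) = 10 - 216 = -206)
1/F = 1/(-206) = -1/206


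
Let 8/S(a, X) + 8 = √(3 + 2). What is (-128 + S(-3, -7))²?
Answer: 58003776/3481 + 121856*√5/3481 ≈ 16741.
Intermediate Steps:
S(a, X) = 8/(-8 + √5) (S(a, X) = 8/(-8 + √(3 + 2)) = 8/(-8 + √5))
(-128 + S(-3, -7))² = (-128 + (-64/59 - 8*√5/59))² = (-7616/59 - 8*√5/59)²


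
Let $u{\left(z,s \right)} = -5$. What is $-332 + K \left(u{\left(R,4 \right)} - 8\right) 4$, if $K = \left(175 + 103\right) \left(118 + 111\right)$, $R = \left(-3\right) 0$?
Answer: $-3310756$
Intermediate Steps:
$R = 0$
$K = 63662$ ($K = 278 \cdot 229 = 63662$)
$-332 + K \left(u{\left(R,4 \right)} - 8\right) 4 = -332 + 63662 \left(-5 - 8\right) 4 = -332 + 63662 \left(\left(-13\right) 4\right) = -332 + 63662 \left(-52\right) = -332 - 3310424 = -3310756$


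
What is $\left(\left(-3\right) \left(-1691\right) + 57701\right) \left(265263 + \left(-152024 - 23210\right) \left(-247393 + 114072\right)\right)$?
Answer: $1466566198703798$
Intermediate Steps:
$\left(\left(-3\right) \left(-1691\right) + 57701\right) \left(265263 + \left(-152024 - 23210\right) \left(-247393 + 114072\right)\right) = \left(5073 + 57701\right) \left(265263 - -23362372114\right) = 62774 \left(265263 + 23362372114\right) = 62774 \cdot 23362637377 = 1466566198703798$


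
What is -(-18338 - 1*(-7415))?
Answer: 10923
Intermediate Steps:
-(-18338 - 1*(-7415)) = -(-18338 + 7415) = -1*(-10923) = 10923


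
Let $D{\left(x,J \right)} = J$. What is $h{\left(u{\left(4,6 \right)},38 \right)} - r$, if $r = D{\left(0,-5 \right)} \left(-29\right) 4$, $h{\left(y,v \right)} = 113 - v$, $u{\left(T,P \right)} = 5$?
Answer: $-505$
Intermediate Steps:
$r = 580$ ($r = \left(-5\right) \left(-29\right) 4 = 145 \cdot 4 = 580$)
$h{\left(u{\left(4,6 \right)},38 \right)} - r = \left(113 - 38\right) - 580 = 75 - 580 = -505$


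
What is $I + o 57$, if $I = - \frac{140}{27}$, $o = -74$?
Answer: $- \frac{114026}{27} \approx -4223.2$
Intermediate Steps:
$I = - \frac{140}{27}$ ($I = \left(-140\right) \frac{1}{27} = - \frac{140}{27} \approx -5.1852$)
$I + o 57 = - \frac{140}{27} - 4218 = - \frac{114026}{27}$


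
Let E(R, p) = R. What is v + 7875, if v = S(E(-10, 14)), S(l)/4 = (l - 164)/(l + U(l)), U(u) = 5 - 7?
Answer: 7933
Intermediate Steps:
U(u) = -2
S(l) = 4*(-164 + l)/(-2 + l) (S(l) = 4*((l - 164)/(l - 2)) = 4*((-164 + l)/(-2 + l)) = 4*(-164 + l)/(-2 + l))
v = 58 (v = 4*(-164 - 10)/(-2 - 10) = 4*(-174)/(-12) = 4*(-1/12)*(-174) = 58)
v + 7875 = 58 + 7875 = 7933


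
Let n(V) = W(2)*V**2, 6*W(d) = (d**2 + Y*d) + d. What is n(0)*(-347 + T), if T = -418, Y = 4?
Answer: 0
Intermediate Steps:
W(d) = d**2/6 + 5*d/6 (W(d) = ((d**2 + 4*d) + d)/6 = (d**2 + 5*d)/6 = d**2/6 + 5*d/6)
n(V) = 7*V**2/3 (n(V) = ((1/6)*2*(5 + 2))*V**2 = ((1/6)*2*7)*V**2 = 7*V**2/3)
n(0)*(-347 + T) = ((7/3)*0**2)*(-347 - 418) = ((7/3)*0)*(-765) = 0*(-765) = 0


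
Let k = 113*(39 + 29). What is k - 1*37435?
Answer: -29751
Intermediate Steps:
k = 7684 (k = 113*68 = 7684)
k - 1*37435 = 7684 - 1*37435 = 7684 - 37435 = -29751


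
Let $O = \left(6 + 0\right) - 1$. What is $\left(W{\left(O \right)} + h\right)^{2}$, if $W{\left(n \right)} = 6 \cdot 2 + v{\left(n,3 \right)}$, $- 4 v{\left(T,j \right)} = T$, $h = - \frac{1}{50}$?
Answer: $\frac{1151329}{10000} \approx 115.13$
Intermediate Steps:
$O = 5$ ($O = 6 - 1 = 5$)
$h = - \frac{1}{50}$ ($h = \left(-1\right) \frac{1}{50} = - \frac{1}{50} \approx -0.02$)
$v{\left(T,j \right)} = - \frac{T}{4}$
$W{\left(n \right)} = 12 - \frac{n}{4}$ ($W{\left(n \right)} = 6 \cdot 2 - \frac{n}{4} = 12 - \frac{n}{4}$)
$\left(W{\left(O \right)} + h\right)^{2} = \left(\left(12 - \frac{5}{4}\right) - \frac{1}{50}\right)^{2} = \left(\frac{43}{4} - \frac{1}{50}\right)^{2} = \left(\frac{1073}{100}\right)^{2} = \frac{1151329}{10000}$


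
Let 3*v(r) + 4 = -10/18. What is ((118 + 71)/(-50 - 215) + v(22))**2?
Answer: 254977024/51194025 ≈ 4.9806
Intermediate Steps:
v(r) = -41/27 (v(r) = -4/3 + (-10/18)/3 = -4/3 + (-10*1/18)/3 = -4/3 + (1/3)*(-5/9) = -4/3 - 5/27 = -41/27)
((118 + 71)/(-50 - 215) + v(22))**2 = ((118 + 71)/(-50 - 215) - 41/27)**2 = (189/(-265) - 41/27)**2 = (189*(-1/265) - 41/27)**2 = (-189/265 - 41/27)**2 = (-15968/7155)**2 = 254977024/51194025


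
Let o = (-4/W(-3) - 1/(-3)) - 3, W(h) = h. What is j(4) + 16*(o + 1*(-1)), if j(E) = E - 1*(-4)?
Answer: -88/3 ≈ -29.333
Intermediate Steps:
j(E) = 4 + E (j(E) = E + 4 = 4 + E)
o = -4/3 (o = (-4/(-3) - 1/(-3)) - 3 = (-4*(-⅓) - 1*(-⅓)) - 3 = (4/3 + ⅓) - 3 = 5/3 - 3 = -4/3 ≈ -1.3333)
j(4) + 16*(o + 1*(-1)) = (4 + 4) + 16*(-4/3 + 1*(-1)) = 8 + 16*(-4/3 - 1) = 8 + 16*(-7/3) = 8 - 112/3 = -88/3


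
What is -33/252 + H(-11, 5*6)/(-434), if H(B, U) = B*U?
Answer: 1639/2604 ≈ 0.62942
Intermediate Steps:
-33/252 + H(-11, 5*6)/(-434) = -33/252 - 55*6/(-434) = -33*1/252 - 11*30*(-1/434) = -11/84 - 330*(-1/434) = -11/84 + 165/217 = 1639/2604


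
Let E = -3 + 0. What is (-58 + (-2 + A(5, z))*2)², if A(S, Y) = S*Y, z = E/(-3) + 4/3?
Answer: 13456/9 ≈ 1495.1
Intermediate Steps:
E = -3
z = 7/3 (z = -3/(-3) + 4/3 = -3*(-⅓) + 4*(⅓) = 1 + 4/3 = 7/3 ≈ 2.3333)
(-58 + (-2 + A(5, z))*2)² = (-58 + (-2 + 5*(7/3))*2)² = (-58 + (-2 + 35/3)*2)² = (-58 + (29/3)*2)² = (-58 + 58/3)² = (-116/3)² = 13456/9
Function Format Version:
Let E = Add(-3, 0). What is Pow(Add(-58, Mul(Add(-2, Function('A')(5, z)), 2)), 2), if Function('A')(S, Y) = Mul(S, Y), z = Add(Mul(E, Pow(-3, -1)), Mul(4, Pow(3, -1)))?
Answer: Rational(13456, 9) ≈ 1495.1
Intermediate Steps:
E = -3
z = Rational(7, 3) (z = Add(Mul(-3, Pow(-3, -1)), Mul(4, Pow(3, -1))) = Add(Mul(-3, Rational(-1, 3)), Mul(4, Rational(1, 3))) = Add(1, Rational(4, 3)) = Rational(7, 3) ≈ 2.3333)
Pow(Add(-58, Mul(Add(-2, Function('A')(5, z)), 2)), 2) = Pow(Add(-58, Mul(Add(-2, Mul(5, Rational(7, 3))), 2)), 2) = Pow(Add(-58, Mul(Add(-2, Rational(35, 3)), 2)), 2) = Pow(Add(-58, Mul(Rational(29, 3), 2)), 2) = Pow(Add(-58, Rational(58, 3)), 2) = Pow(Rational(-116, 3), 2) = Rational(13456, 9)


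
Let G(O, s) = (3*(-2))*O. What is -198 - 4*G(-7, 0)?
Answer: -366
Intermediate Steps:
G(O, s) = -6*O
-198 - 4*G(-7, 0) = -198 - (-24)*(-7) = -198 - 4*42 = -198 - 168 = -366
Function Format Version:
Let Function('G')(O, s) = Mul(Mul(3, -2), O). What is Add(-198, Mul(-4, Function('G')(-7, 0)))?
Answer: -366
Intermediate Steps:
Function('G')(O, s) = Mul(-6, O)
Add(-198, Mul(-4, Function('G')(-7, 0))) = Add(-198, Mul(-4, Mul(-6, -7))) = Add(-198, Mul(-4, 42)) = Add(-198, -168) = -366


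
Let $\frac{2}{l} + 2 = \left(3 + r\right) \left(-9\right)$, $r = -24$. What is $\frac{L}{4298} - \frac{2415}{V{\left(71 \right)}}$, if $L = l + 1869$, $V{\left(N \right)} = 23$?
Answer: $- \frac{84041725}{803726} \approx -104.57$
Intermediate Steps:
$l = \frac{2}{187}$ ($l = \frac{2}{-2 + \left(3 - 24\right) \left(-9\right)} = \frac{2}{-2 - -189} = \frac{2}{-2 + 189} = \frac{2}{187} \approx 0.010695$)
$L = \frac{349505}{187}$ ($L = \frac{2}{187} + 1869 = \frac{349505}{187} \approx 1869.0$)
$\frac{L}{4298} - \frac{2415}{V{\left(71 \right)}} = \frac{349505}{187 \cdot 4298} - \frac{2415}{23} = \frac{349505}{187} \cdot \frac{1}{4298} - 105 = \frac{349505}{803726} - 105 = - \frac{84041725}{803726}$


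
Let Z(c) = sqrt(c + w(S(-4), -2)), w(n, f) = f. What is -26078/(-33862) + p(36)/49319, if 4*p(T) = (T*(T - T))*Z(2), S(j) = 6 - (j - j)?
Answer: 13039/16931 ≈ 0.77013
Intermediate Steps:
S(j) = 6 (S(j) = 6 - 1*0 = 6 + 0 = 6)
Z(c) = sqrt(-2 + c) (Z(c) = sqrt(c - 2) = sqrt(-2 + c))
p(T) = 0 (p(T) = ((T*(T - T))*sqrt(-2 + 2))/4 = ((T*0)*sqrt(0))/4 = (0*0)/4 = (1/4)*0 = 0)
-26078/(-33862) + p(36)/49319 = -26078/(-33862) + 0/49319 = -26078*(-1/33862) + 0*(1/49319) = 13039/16931 + 0 = 13039/16931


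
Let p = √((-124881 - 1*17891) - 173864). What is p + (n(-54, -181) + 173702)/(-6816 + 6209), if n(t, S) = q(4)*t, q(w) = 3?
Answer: -173540/607 + 2*I*√79159 ≈ -285.9 + 562.7*I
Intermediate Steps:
n(t, S) = 3*t
p = 2*I*√79159 (p = √((-124881 - 17891) - 173864) = √(-142772 - 173864) = √(-316636) = 2*I*√79159 ≈ 562.7*I)
p + (n(-54, -181) + 173702)/(-6816 + 6209) = 2*I*√79159 + (3*(-54) + 173702)/(-6816 + 6209) = 2*I*√79159 + (-162 + 173702)/(-607) = 2*I*√79159 + 173540*(-1/607) = 2*I*√79159 - 173540/607 = -173540/607 + 2*I*√79159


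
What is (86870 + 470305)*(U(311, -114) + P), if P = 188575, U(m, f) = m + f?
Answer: 105179039100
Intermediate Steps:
U(m, f) = f + m
(86870 + 470305)*(U(311, -114) + P) = (86870 + 470305)*((-114 + 311) + 188575) = 557175*(197 + 188575) = 557175*188772 = 105179039100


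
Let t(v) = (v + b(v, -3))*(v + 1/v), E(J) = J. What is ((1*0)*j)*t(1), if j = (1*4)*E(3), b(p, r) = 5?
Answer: 0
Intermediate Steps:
t(v) = (5 + v)*(v + 1/v) (t(v) = (v + 5)*(v + 1/v) = (5 + v)*(v + 1/v))
j = 12 (j = (1*4)*3 = 4*3 = 12)
((1*0)*j)*t(1) = ((1*0)*12)*(1 + 1**2 + 5*1 + 5/1) = (0*12)*(1 + 1 + 5 + 5*1) = 0*(1 + 1 + 5 + 5) = 0*12 = 0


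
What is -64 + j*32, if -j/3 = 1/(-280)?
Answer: -2228/35 ≈ -63.657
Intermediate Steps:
j = 3/280 (j = -3/(-280) = -3*(-1/280) = 3/280 ≈ 0.010714)
-64 + j*32 = -64 + (3/280)*32 = -64 + 12/35 = -2228/35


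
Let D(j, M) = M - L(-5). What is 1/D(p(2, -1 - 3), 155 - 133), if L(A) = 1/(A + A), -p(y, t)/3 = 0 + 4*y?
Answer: 10/221 ≈ 0.045249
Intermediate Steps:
p(y, t) = -12*y (p(y, t) = -3*(0 + 4*y) = -12*y)
L(A) = 1/(2*A)
D(j, M) = 1/10 + M (D(j, M) = M - 1/(2*(-5)) = M - (-1)/(2*5) = M - 1*(-1/10) = M + 1/10 = 1/10 + M)
1/D(p(2, -1 - 3), 155 - 133) = 1/(1/10 + (155 - 133)) = 1/(1/10 + 22) = 1/(221/10) = 10/221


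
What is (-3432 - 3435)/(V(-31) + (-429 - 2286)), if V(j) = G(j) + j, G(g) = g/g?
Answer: 763/305 ≈ 2.5016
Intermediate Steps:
G(g) = 1
V(j) = 1 + j
(-3432 - 3435)/(V(-31) + (-429 - 2286)) = (-3432 - 3435)/((1 - 31) + (-429 - 2286)) = -6867/(-30 - 2715) = -6867/(-2745) = -6867*(-1/2745) = 763/305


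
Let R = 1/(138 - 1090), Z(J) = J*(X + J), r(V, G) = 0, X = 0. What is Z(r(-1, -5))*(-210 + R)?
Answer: 0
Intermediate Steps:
Z(J) = J² (Z(J) = J*(0 + J) = J*J = J²)
R = -1/952 (R = 1/(-952) = -1/952 ≈ -0.0010504)
Z(r(-1, -5))*(-210 + R) = 0²*(-210 - 1/952) = 0*(-199921/952) = 0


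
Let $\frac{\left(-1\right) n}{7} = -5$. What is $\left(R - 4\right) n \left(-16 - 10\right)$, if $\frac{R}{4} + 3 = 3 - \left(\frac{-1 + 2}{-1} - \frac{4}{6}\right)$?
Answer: $- \frac{7280}{3} \approx -2426.7$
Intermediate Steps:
$n = 35$ ($n = \left(-7\right) \left(-5\right) = 35$)
$R = \frac{20}{3}$ ($R = -12 + 4 \left(3 - \left(\frac{-1 + 2}{-1} - \frac{4}{6}\right)\right) = -12 + 4 \left(3 - \left(1 \left(-1\right) - \frac{2}{3}\right)\right) = -12 + 4 \left(3 - \left(-1 - \frac{2}{3}\right)\right) = -12 + 4 \left(3 - - \frac{5}{3}\right) = -12 + 4 \left(3 + \frac{5}{3}\right) = -12 + 4 \cdot \frac{14}{3} = -12 + \frac{56}{3} = \frac{20}{3} \approx 6.6667$)
$\left(R - 4\right) n \left(-16 - 10\right) = \left(\frac{20}{3} - 4\right) 35 \left(-16 - 10\right) = \frac{8}{3} \cdot 35 \left(-26\right) = \frac{280}{3} \left(-26\right) = - \frac{7280}{3}$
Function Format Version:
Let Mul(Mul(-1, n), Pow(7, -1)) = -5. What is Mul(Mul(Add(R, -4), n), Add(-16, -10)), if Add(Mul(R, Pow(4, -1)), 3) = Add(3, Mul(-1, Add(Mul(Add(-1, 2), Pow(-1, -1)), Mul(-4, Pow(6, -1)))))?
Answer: Rational(-7280, 3) ≈ -2426.7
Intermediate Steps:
n = 35 (n = Mul(-7, -5) = 35)
R = Rational(20, 3) (R = Add(-12, Mul(4, Add(3, Mul(-1, Add(Mul(Add(-1, 2), Pow(-1, -1)), Mul(-4, Pow(6, -1))))))) = Add(-12, Mul(4, Add(3, Mul(-1, Add(Mul(1, -1), Mul(-4, Rational(1, 6))))))) = Add(-12, Mul(4, Add(3, Mul(-1, Add(-1, Rational(-2, 3)))))) = Add(-12, Mul(4, Add(3, Mul(-1, Rational(-5, 3))))) = Add(-12, Mul(4, Add(3, Rational(5, 3)))) = Add(-12, Mul(4, Rational(14, 3))) = Add(-12, Rational(56, 3)) = Rational(20, 3) ≈ 6.6667)
Mul(Mul(Add(R, -4), n), Add(-16, -10)) = Mul(Mul(Add(Rational(20, 3), -4), 35), Add(-16, -10)) = Mul(Mul(Rational(8, 3), 35), -26) = Mul(Rational(280, 3), -26) = Rational(-7280, 3)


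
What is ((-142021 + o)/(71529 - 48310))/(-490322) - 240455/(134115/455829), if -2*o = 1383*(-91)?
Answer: -166379337945873750419/203582752514876 ≈ -8.1726e+5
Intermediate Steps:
o = 125853/2 (o = -1383*(-91)/2 = -1/2*(-125853) = 125853/2 ≈ 62927.)
((-142021 + o)/(71529 - 48310))/(-490322) - 240455/(134115/455829) = ((-142021 + 125853/2)/(71529 - 48310))/(-490322) - 240455/(134115/455829) = -158189/2/23219*(-1/490322) - 240455/(134115*(1/455829)) = -158189/2*1/23219*(-1/490322) - 240455/44705/151943 = -158189/46438*(-1/490322) - 240455*151943/44705 = 158189/22769573036 - 7307090813/8941 = -166379337945873750419/203582752514876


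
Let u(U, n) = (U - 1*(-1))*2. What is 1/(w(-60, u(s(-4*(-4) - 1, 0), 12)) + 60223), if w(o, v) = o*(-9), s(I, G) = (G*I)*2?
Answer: 1/60763 ≈ 1.6457e-5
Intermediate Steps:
s(I, G) = 2*G*I
u(U, n) = 2 + 2*U (u(U, n) = (U + 1)*2 = (1 + U)*2 = 2 + 2*U)
w(o, v) = -9*o
1/(w(-60, u(s(-4*(-4) - 1, 0), 12)) + 60223) = 1/(-9*(-60) + 60223) = 1/(540 + 60223) = 1/60763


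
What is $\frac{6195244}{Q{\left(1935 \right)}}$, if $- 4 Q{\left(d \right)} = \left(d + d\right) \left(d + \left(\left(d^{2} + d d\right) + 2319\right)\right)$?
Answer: $- \frac{1548811}{1812297780} \approx -0.00085461$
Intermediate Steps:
$Q{\left(d \right)} = - \frac{d \left(2319 + d + 2 d^{2}\right)}{2}$ ($Q{\left(d \right)} = - \frac{\left(d + d\right) \left(d + \left(\left(d^{2} + d d\right) + 2319\right)\right)}{4} = - \frac{2 d \left(d + \left(\left(d^{2} + d^{2}\right) + 2319\right)\right)}{4} = - \frac{2 d \left(d + \left(2 d^{2} + 2319\right)\right)}{4} = - \frac{2 d \left(d + \left(2319 + 2 d^{2}\right)\right)}{4} = - \frac{2 d \left(2319 + d + 2 d^{2}\right)}{4} = - \frac{d \left(2319 + d + 2 d^{2}\right)}{2}$)
$\frac{6195244}{Q{\left(1935 \right)}} = \frac{6195244}{\left(- \frac{1}{2}\right) 1935 \left(2319 + 1935 + 2 \cdot 1935^{2}\right)} = \frac{6195244}{\left(- \frac{1}{2}\right) 1935 \left(2319 + 1935 + 2 \cdot 3744225\right)} = \frac{6195244}{\left(- \frac{1}{2}\right) 1935 \left(2319 + 1935 + 7488450\right)} = \frac{6195244}{\left(- \frac{1}{2}\right) 1935 \cdot 7492704} = \frac{6195244}{-7249191120} = 6195244 \left(- \frac{1}{7249191120}\right) = - \frac{1548811}{1812297780}$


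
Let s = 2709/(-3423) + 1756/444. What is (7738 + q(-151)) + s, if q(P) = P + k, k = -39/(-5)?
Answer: 687349772/90465 ≈ 7598.0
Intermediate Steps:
k = 39/5 (k = -39*(-⅕) = 39/5 ≈ 7.8000)
s = 57238/18093 (s = 2709*(-1/3423) + 1756*(1/444) = -129/163 + 439/111 = 57238/18093 ≈ 3.1635)
q(P) = 39/5 + P (q(P) = P + 39/5 = 39/5 + P)
(7738 + q(-151)) + s = (7738 + (39/5 - 151)) + 57238/18093 = (7738 - 716/5) + 57238/18093 = 37974/5 + 57238/18093 = 687349772/90465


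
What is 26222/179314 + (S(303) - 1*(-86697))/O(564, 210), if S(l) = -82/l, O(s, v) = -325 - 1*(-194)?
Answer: -2354689090690/3558755301 ≈ -661.66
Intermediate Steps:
O(s, v) = -131 (O(s, v) = -325 + 194 = -131)
26222/179314 + (S(303) - 1*(-86697))/O(564, 210) = 26222/179314 + (-82/303 - 1*(-86697))/(-131) = 26222*(1/179314) + (-82*1/303 + 86697)*(-1/131) = 13111/89657 + (-82/303 + 86697)*(-1/131) = 13111/89657 + (26269109/303)*(-1/131) = 13111/89657 - 26269109/39693 = -2354689090690/3558755301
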